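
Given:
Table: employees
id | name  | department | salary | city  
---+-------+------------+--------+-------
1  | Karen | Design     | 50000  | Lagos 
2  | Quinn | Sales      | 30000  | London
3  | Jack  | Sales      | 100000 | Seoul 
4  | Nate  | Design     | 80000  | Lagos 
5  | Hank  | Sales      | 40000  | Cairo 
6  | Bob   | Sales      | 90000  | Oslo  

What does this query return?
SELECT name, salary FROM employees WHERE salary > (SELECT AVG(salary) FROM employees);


Subquery: AVG(salary) = 65000.0
Filtering: salary > 65000.0
  Jack (100000) -> MATCH
  Nate (80000) -> MATCH
  Bob (90000) -> MATCH


3 rows:
Jack, 100000
Nate, 80000
Bob, 90000


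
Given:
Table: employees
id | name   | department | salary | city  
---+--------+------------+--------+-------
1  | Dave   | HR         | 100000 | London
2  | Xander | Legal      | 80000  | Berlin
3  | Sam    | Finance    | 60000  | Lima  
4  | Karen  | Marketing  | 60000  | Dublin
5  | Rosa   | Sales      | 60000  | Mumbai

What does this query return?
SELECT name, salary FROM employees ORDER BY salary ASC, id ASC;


Sorting by salary ASC, then id ASC for ties

5 rows:
Sam, 60000
Karen, 60000
Rosa, 60000
Xander, 80000
Dave, 100000


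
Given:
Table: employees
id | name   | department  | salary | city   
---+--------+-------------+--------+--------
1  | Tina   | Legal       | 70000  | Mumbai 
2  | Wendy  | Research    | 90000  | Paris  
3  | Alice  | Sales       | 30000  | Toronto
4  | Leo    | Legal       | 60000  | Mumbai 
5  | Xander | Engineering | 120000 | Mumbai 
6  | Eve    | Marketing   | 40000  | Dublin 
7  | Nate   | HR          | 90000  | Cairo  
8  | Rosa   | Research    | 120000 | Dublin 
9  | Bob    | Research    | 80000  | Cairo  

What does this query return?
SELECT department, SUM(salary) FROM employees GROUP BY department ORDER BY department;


Summing salary within each department:
  Engineering: 120000 = 120000
  HR: 90000 = 90000
  Legal: 70000 + 60000 = 130000
  Marketing: 40000 = 40000
  Research: 90000 + 120000 + 80000 = 290000
  Sales: 30000 = 30000


6 groups:
Engineering, 120000
HR, 90000
Legal, 130000
Marketing, 40000
Research, 290000
Sales, 30000


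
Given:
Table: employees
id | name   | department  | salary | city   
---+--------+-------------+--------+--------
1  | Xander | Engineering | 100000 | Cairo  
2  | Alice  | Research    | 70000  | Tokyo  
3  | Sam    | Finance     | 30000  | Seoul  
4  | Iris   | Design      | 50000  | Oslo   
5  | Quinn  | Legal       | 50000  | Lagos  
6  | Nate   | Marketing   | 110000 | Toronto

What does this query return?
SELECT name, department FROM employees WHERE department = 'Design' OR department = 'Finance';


Filtering: department = 'Design' OR 'Finance'
Matching: 2 rows

2 rows:
Sam, Finance
Iris, Design


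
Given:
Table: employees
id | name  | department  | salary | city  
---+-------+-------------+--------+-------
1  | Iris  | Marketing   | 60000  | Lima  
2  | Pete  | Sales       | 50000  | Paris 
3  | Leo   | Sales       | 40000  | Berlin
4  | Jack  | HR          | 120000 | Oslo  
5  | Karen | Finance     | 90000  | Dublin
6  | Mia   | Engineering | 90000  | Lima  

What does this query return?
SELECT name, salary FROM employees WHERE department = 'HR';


Filtering: department = 'HR'
Matching rows: 1

1 rows:
Jack, 120000


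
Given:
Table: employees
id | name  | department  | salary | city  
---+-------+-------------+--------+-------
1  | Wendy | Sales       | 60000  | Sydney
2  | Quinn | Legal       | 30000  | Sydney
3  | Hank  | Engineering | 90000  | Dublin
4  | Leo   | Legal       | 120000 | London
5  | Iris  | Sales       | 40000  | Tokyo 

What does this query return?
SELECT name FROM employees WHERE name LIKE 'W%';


LIKE 'W%' matches names starting with 'W'
Matching: 1

1 rows:
Wendy


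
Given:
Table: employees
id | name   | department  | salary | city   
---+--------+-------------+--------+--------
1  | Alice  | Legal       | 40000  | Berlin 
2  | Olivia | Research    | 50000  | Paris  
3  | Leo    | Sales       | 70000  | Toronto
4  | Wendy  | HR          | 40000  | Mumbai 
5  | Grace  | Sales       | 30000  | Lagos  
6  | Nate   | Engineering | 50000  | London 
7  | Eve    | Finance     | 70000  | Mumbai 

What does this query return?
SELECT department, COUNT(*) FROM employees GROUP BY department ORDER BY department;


Assigning each row to its department group:
  Alice -> Legal
  Olivia -> Research
  Leo -> Sales
  Wendy -> HR
  Grace -> Sales
  Nate -> Engineering
  Eve -> Finance


6 groups:
Engineering, 1
Finance, 1
HR, 1
Legal, 1
Research, 1
Sales, 2


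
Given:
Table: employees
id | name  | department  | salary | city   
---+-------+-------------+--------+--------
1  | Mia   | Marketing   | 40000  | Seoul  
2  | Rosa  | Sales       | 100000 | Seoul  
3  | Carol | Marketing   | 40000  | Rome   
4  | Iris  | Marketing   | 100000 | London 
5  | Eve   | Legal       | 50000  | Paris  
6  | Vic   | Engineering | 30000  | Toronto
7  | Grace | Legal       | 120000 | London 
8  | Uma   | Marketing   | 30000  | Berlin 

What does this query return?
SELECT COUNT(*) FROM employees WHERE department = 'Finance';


Counting rows where department = 'Finance'


0


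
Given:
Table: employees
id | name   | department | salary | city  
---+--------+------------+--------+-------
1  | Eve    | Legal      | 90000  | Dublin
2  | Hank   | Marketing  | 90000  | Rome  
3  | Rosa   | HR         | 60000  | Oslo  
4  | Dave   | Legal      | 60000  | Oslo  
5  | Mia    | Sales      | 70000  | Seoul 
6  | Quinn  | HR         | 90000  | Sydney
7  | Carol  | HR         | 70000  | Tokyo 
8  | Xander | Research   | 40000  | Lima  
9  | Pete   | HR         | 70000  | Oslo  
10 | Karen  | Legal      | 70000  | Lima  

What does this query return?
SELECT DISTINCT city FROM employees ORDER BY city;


All 'city' values (row order): Dublin, Rome, Oslo, Oslo, Seoul, Sydney, Tokyo, Lima, Oslo, Lima
Removing duplicates leaves 7 unique value(s).

7 values:
Dublin
Lima
Oslo
Rome
Seoul
Sydney
Tokyo


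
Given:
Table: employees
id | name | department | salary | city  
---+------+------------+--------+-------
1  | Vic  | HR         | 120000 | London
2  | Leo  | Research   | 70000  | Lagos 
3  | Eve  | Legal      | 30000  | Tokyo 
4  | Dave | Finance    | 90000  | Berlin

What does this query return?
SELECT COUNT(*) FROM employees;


COUNT(*) counts all rows

4


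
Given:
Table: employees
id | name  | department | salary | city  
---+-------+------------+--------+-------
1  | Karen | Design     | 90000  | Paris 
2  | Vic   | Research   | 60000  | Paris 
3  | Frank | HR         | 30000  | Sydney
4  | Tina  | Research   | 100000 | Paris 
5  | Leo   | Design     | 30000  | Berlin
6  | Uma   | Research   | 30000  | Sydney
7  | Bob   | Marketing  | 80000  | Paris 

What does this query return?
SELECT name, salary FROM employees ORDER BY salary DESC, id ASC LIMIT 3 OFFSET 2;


Sort by salary DESC (id ASC tiebreak), then skip 2 and take 3
Rows 3 through 5

3 rows:
Bob, 80000
Vic, 60000
Frank, 30000


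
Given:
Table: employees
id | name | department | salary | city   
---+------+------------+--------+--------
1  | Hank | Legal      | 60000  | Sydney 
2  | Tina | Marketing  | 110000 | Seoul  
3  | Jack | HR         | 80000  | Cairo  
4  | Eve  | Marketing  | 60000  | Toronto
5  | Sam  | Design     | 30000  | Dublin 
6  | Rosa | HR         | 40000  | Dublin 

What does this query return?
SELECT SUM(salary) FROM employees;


SUM(salary) = 60000 + 110000 + 80000 + 60000 + 30000 + 40000 = 380000

380000


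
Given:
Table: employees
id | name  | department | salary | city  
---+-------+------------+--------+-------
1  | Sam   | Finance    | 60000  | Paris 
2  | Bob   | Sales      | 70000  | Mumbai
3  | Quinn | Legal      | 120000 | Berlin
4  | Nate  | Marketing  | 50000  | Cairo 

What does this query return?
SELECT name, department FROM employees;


Projecting columns: name, department

4 rows:
Sam, Finance
Bob, Sales
Quinn, Legal
Nate, Marketing


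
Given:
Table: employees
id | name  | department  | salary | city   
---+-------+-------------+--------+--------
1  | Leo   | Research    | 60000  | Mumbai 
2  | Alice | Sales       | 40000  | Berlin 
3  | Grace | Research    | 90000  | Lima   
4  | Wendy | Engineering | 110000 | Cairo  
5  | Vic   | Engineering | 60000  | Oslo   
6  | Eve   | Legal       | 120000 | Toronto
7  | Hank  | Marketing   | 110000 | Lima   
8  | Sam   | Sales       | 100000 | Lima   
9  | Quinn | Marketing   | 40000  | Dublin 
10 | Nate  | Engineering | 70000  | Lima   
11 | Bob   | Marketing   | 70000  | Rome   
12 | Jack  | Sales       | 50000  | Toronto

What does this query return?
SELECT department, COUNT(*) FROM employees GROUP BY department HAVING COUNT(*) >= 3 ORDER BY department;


Groups with count >= 3:
  Engineering: 3 -> PASS
  Marketing: 3 -> PASS
  Sales: 3 -> PASS
  Legal: 1 -> filtered out
  Research: 2 -> filtered out


3 groups:
Engineering, 3
Marketing, 3
Sales, 3


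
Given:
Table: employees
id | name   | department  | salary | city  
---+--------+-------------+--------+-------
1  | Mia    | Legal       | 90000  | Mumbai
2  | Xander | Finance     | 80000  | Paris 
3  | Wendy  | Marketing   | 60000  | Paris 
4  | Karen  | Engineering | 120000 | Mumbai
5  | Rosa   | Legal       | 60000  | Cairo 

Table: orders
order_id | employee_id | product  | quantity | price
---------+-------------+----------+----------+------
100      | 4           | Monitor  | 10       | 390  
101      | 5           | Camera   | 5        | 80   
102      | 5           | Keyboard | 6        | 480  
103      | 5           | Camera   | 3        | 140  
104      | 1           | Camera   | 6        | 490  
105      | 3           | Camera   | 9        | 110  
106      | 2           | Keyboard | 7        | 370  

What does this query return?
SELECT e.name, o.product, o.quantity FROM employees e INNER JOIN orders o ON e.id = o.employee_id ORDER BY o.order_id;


Joining employees.id = orders.employee_id:
  employee Karen (id=4) -> order Monitor
  employee Rosa (id=5) -> order Camera
  employee Rosa (id=5) -> order Keyboard
  employee Rosa (id=5) -> order Camera
  employee Mia (id=1) -> order Camera
  employee Wendy (id=3) -> order Camera
  employee Xander (id=2) -> order Keyboard


7 rows:
Karen, Monitor, 10
Rosa, Camera, 5
Rosa, Keyboard, 6
Rosa, Camera, 3
Mia, Camera, 6
Wendy, Camera, 9
Xander, Keyboard, 7


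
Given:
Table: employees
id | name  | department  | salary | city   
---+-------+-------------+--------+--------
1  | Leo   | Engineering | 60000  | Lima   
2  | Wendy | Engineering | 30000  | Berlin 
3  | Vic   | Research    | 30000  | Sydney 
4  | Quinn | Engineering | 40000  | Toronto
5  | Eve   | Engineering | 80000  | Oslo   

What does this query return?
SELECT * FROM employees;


SELECT * returns all 5 rows with all columns

5 rows:
1, Leo, Engineering, 60000, Lima
2, Wendy, Engineering, 30000, Berlin
3, Vic, Research, 30000, Sydney
4, Quinn, Engineering, 40000, Toronto
5, Eve, Engineering, 80000, Oslo


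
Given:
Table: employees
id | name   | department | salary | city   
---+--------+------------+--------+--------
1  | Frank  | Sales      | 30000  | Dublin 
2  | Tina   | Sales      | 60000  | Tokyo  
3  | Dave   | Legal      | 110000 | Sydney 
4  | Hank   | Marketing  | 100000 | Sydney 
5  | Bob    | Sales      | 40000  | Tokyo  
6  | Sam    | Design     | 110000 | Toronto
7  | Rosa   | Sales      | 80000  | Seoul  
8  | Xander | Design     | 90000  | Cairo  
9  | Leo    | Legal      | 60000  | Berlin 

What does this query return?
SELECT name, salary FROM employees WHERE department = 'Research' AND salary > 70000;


Filtering: department = 'Research' AND salary > 70000
Matching: 0 rows

Empty result set (0 rows)


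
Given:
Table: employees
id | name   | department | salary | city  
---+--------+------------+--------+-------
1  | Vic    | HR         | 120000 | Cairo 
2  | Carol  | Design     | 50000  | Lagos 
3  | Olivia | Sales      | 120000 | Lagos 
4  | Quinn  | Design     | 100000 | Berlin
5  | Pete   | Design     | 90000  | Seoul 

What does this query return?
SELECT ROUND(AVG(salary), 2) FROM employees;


SUM(salary) = 480000
COUNT = 5
ROUND(AVG, 2) = ROUND(480000 / 5, 2) = 96000.0

96000.0


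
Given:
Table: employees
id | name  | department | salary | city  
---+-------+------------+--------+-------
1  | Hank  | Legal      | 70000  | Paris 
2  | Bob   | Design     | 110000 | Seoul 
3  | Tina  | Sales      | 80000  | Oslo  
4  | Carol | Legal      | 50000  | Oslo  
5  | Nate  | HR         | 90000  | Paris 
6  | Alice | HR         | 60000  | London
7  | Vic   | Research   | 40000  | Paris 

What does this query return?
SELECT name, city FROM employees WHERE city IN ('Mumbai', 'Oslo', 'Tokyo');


Filtering: city IN ('Mumbai', 'Oslo', 'Tokyo')
Matching: 2 rows

2 rows:
Tina, Oslo
Carol, Oslo


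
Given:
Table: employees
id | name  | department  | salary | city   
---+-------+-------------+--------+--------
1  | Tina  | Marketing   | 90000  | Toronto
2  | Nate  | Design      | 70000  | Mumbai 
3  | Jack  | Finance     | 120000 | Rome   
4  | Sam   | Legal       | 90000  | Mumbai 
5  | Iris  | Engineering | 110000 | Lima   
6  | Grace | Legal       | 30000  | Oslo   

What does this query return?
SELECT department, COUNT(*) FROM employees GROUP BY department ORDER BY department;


Assigning each row to its department group:
  Tina -> Marketing
  Nate -> Design
  Jack -> Finance
  Sam -> Legal
  Iris -> Engineering
  Grace -> Legal


5 groups:
Design, 1
Engineering, 1
Finance, 1
Legal, 2
Marketing, 1


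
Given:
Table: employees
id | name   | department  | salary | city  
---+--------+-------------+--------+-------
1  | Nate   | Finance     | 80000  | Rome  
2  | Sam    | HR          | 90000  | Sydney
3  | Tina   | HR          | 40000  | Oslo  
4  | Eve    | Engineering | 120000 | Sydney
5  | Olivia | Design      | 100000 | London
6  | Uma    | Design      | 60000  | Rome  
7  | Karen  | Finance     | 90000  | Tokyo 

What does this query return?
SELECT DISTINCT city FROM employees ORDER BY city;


All 'city' values (row order): Rome, Sydney, Oslo, Sydney, London, Rome, Tokyo
Removing duplicates leaves 5 unique value(s).

5 values:
London
Oslo
Rome
Sydney
Tokyo


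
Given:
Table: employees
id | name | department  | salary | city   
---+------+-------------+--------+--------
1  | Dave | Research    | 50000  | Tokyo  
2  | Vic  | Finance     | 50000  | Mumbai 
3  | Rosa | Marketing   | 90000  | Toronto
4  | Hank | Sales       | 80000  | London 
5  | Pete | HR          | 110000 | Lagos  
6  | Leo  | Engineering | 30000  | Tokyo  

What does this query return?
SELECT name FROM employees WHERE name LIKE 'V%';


LIKE 'V%' matches names starting with 'V'
Matching: 1

1 rows:
Vic


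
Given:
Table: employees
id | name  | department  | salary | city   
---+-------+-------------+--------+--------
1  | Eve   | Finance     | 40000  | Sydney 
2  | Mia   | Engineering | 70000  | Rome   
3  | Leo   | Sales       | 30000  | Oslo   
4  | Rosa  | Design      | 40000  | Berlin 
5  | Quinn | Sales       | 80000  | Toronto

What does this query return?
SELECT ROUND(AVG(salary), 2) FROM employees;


SUM(salary) = 260000
COUNT = 5
ROUND(AVG, 2) = ROUND(260000 / 5, 2) = 52000.0

52000.0


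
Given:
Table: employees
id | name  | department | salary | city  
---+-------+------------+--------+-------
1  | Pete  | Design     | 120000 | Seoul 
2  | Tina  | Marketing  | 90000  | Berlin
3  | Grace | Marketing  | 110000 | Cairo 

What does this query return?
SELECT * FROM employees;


SELECT * returns all 3 rows with all columns

3 rows:
1, Pete, Design, 120000, Seoul
2, Tina, Marketing, 90000, Berlin
3, Grace, Marketing, 110000, Cairo


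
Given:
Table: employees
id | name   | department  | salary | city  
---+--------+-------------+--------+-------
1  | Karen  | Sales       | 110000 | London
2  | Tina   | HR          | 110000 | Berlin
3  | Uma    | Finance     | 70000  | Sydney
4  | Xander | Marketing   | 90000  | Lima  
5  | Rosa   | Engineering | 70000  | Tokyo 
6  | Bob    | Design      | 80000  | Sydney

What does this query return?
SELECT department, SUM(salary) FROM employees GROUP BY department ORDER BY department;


Summing salary within each department:
  Design: 80000 = 80000
  Engineering: 70000 = 70000
  Finance: 70000 = 70000
  HR: 110000 = 110000
  Marketing: 90000 = 90000
  Sales: 110000 = 110000


6 groups:
Design, 80000
Engineering, 70000
Finance, 70000
HR, 110000
Marketing, 90000
Sales, 110000


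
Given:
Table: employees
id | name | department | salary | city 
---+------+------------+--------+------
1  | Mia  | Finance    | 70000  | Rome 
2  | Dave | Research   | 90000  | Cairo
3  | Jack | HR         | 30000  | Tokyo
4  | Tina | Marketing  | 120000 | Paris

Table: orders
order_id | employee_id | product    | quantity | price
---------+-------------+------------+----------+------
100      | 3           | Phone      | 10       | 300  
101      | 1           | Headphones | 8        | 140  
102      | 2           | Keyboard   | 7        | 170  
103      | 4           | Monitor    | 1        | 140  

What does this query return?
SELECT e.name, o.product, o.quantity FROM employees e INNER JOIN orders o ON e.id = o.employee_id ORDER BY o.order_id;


Joining employees.id = orders.employee_id:
  employee Jack (id=3) -> order Phone
  employee Mia (id=1) -> order Headphones
  employee Dave (id=2) -> order Keyboard
  employee Tina (id=4) -> order Monitor


4 rows:
Jack, Phone, 10
Mia, Headphones, 8
Dave, Keyboard, 7
Tina, Monitor, 1


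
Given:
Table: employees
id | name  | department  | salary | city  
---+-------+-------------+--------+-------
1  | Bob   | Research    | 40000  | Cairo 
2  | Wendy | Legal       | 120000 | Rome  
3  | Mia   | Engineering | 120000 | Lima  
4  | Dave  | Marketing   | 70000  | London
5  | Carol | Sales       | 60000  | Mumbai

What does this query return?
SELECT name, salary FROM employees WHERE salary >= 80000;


Filtering: salary >= 80000
Matching: 2 rows

2 rows:
Wendy, 120000
Mia, 120000


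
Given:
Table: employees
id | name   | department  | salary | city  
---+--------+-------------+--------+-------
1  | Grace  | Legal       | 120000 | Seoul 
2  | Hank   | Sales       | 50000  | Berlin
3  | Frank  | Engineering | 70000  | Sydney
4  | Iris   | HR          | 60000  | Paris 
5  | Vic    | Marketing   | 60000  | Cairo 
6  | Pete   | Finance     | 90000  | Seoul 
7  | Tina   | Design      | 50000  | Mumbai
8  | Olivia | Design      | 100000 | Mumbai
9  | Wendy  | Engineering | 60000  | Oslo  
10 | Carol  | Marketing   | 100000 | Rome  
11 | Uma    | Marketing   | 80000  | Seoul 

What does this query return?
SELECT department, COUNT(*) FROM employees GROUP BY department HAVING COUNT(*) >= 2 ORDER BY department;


Groups with count >= 2:
  Design: 2 -> PASS
  Engineering: 2 -> PASS
  Marketing: 3 -> PASS
  Finance: 1 -> filtered out
  HR: 1 -> filtered out
  Legal: 1 -> filtered out
  Sales: 1 -> filtered out


3 groups:
Design, 2
Engineering, 2
Marketing, 3


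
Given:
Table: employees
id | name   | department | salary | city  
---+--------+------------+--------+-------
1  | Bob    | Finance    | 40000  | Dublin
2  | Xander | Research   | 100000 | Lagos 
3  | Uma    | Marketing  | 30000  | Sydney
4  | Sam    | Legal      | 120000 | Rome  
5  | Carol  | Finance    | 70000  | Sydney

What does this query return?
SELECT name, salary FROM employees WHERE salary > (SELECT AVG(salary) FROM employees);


Subquery: AVG(salary) = 72000.0
Filtering: salary > 72000.0
  Xander (100000) -> MATCH
  Sam (120000) -> MATCH


2 rows:
Xander, 100000
Sam, 120000


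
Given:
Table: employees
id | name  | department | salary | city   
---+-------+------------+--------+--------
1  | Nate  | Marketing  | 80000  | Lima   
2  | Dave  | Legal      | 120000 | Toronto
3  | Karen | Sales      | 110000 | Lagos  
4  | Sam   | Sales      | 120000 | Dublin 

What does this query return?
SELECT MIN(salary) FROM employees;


Salaries: 80000, 120000, 110000, 120000
MIN = 80000

80000


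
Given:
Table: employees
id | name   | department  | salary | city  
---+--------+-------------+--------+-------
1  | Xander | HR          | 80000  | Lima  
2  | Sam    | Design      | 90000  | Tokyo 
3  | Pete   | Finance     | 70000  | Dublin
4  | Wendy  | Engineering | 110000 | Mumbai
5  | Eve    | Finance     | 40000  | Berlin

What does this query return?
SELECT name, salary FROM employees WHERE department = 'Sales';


Filtering: department = 'Sales'
Matching rows: 0

Empty result set (0 rows)


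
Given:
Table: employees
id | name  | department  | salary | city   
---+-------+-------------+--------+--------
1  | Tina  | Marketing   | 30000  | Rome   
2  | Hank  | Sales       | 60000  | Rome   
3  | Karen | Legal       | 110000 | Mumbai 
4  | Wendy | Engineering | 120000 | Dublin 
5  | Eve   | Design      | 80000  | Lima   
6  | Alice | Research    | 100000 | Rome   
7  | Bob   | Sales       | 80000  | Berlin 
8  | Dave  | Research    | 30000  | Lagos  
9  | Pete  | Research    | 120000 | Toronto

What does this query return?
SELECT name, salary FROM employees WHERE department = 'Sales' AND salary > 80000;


Filtering: department = 'Sales' AND salary > 80000
Matching: 0 rows

Empty result set (0 rows)


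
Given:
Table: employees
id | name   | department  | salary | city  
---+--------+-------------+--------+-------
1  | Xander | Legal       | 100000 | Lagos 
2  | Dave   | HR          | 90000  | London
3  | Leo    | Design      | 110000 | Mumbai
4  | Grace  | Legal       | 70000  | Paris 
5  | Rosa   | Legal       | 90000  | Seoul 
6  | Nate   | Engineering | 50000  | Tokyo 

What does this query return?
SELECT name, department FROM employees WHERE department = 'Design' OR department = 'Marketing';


Filtering: department = 'Design' OR 'Marketing'
Matching: 1 rows

1 rows:
Leo, Design


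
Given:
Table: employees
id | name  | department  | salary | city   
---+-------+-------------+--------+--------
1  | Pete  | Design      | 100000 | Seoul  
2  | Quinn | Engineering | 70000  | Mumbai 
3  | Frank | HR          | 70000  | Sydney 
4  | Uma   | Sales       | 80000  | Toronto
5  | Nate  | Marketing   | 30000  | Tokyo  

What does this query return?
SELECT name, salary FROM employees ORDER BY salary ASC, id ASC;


Sorting by salary ASC, then id ASC for ties

5 rows:
Nate, 30000
Quinn, 70000
Frank, 70000
Uma, 80000
Pete, 100000


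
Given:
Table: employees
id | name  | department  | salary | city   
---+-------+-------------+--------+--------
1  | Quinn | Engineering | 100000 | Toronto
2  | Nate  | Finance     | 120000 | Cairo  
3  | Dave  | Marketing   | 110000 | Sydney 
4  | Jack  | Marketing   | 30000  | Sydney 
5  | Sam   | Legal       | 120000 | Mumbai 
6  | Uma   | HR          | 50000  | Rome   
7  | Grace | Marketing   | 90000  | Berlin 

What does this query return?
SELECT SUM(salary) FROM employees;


SUM(salary) = 100000 + 120000 + 110000 + 30000 + 120000 + 50000 + 90000 = 620000

620000


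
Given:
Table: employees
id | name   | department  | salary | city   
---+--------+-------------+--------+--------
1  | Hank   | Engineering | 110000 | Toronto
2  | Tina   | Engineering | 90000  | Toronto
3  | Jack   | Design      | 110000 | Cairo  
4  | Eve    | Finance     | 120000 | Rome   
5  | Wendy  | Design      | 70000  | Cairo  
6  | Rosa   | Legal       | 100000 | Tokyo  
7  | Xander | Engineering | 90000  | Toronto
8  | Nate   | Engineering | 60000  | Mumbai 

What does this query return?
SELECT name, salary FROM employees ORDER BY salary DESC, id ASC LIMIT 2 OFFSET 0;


Sort by salary DESC (id ASC tiebreak), then skip 0 and take 2
Rows 1 through 2

2 rows:
Eve, 120000
Hank, 110000


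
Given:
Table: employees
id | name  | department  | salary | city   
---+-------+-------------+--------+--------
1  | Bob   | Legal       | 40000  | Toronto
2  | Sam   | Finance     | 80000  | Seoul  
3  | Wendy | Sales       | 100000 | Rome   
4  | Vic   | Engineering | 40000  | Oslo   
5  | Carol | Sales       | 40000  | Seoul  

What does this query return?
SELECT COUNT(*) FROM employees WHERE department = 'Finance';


Counting rows where department = 'Finance'
  Sam -> MATCH


1


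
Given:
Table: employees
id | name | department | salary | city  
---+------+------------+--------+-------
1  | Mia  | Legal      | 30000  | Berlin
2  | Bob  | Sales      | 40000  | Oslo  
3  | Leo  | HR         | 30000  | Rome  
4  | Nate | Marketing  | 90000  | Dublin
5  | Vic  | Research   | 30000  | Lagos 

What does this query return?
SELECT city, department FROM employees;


Projecting columns: city, department

5 rows:
Berlin, Legal
Oslo, Sales
Rome, HR
Dublin, Marketing
Lagos, Research


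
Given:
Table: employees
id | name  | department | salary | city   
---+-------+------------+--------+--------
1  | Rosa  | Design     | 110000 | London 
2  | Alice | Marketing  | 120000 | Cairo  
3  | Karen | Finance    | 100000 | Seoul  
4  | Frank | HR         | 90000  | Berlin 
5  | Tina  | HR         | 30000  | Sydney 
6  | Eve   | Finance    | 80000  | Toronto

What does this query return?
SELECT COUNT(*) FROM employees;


COUNT(*) counts all rows

6


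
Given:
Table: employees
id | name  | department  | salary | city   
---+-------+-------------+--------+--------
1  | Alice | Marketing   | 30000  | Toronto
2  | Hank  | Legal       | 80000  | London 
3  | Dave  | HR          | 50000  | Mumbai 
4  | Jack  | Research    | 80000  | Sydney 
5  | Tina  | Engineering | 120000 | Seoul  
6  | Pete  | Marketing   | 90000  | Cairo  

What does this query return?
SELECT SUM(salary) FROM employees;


SUM(salary) = 30000 + 80000 + 50000 + 80000 + 120000 + 90000 = 450000

450000


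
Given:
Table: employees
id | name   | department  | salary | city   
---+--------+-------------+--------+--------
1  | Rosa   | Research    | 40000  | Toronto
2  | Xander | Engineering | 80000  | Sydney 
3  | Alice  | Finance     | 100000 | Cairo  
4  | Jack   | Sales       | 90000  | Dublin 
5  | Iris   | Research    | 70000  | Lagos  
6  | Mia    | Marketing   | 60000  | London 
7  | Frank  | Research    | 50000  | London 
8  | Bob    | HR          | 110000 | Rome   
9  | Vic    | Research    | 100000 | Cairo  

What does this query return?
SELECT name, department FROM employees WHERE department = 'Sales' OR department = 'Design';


Filtering: department = 'Sales' OR 'Design'
Matching: 1 rows

1 rows:
Jack, Sales


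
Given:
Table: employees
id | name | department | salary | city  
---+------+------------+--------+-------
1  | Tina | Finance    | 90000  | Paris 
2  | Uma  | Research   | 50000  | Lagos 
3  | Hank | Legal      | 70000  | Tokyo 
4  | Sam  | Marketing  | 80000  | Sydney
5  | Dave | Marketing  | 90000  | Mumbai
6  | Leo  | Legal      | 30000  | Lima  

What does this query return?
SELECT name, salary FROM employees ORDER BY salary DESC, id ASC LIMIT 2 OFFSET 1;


Sort by salary DESC (id ASC tiebreak), then skip 1 and take 2
Rows 2 through 3

2 rows:
Dave, 90000
Sam, 80000


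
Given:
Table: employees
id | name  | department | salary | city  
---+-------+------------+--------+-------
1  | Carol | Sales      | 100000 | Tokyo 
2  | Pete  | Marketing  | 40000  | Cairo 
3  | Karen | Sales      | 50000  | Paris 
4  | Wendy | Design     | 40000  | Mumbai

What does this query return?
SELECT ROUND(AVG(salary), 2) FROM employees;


SUM(salary) = 230000
COUNT = 4
ROUND(AVG, 2) = ROUND(230000 / 4, 2) = 57500.0

57500.0


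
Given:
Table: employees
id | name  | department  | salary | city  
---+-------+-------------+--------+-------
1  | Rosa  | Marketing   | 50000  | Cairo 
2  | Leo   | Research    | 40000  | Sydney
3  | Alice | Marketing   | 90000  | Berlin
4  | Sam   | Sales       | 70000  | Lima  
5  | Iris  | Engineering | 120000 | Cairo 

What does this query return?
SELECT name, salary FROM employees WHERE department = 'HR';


Filtering: department = 'HR'
Matching rows: 0

Empty result set (0 rows)


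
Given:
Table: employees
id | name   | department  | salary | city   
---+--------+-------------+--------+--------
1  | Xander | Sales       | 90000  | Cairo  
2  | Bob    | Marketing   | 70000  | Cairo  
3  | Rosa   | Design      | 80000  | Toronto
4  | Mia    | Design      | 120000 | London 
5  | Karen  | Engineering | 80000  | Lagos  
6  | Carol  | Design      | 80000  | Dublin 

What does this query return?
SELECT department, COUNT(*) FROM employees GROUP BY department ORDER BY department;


Assigning each row to its department group:
  Xander -> Sales
  Bob -> Marketing
  Rosa -> Design
  Mia -> Design
  Karen -> Engineering
  Carol -> Design


4 groups:
Design, 3
Engineering, 1
Marketing, 1
Sales, 1


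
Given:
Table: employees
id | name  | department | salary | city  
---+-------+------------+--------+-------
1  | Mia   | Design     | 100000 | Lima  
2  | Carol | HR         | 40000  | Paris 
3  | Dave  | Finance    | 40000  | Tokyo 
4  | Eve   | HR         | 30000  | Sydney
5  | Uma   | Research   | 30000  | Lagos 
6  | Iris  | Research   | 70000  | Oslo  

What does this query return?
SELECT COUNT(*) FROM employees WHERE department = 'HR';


Counting rows where department = 'HR'
  Carol -> MATCH
  Eve -> MATCH


2


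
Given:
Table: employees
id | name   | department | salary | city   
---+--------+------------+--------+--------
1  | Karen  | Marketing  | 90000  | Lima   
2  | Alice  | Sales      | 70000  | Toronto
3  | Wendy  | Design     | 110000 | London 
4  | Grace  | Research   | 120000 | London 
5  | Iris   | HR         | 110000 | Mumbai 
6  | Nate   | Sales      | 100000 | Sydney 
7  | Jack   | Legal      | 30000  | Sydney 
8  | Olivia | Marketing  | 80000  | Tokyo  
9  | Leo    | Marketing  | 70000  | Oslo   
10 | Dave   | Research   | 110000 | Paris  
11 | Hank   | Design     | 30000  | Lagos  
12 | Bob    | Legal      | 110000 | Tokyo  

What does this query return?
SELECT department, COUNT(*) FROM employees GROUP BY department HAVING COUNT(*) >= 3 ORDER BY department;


Groups with count >= 3:
  Marketing: 3 -> PASS
  Design: 2 -> filtered out
  HR: 1 -> filtered out
  Legal: 2 -> filtered out
  Research: 2 -> filtered out
  Sales: 2 -> filtered out


1 groups:
Marketing, 3


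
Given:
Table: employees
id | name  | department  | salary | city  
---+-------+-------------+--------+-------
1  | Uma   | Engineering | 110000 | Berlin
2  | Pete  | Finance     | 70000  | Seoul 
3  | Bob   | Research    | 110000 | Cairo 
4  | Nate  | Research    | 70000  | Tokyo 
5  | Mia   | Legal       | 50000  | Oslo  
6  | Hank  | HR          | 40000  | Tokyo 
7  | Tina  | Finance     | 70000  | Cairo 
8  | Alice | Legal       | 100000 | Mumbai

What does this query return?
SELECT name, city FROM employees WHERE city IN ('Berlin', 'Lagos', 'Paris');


Filtering: city IN ('Berlin', 'Lagos', 'Paris')
Matching: 1 rows

1 rows:
Uma, Berlin


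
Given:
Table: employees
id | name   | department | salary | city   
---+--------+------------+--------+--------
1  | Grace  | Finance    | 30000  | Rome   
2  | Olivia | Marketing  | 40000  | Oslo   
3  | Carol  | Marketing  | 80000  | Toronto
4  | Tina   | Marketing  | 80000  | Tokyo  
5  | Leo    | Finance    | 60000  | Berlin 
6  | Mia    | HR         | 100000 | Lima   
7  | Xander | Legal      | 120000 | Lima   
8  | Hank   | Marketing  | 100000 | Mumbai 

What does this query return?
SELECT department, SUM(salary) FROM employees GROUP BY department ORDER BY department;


Summing salary within each department:
  Finance: 30000 + 60000 = 90000
  HR: 100000 = 100000
  Legal: 120000 = 120000
  Marketing: 40000 + 80000 + 80000 + 100000 = 300000


4 groups:
Finance, 90000
HR, 100000
Legal, 120000
Marketing, 300000


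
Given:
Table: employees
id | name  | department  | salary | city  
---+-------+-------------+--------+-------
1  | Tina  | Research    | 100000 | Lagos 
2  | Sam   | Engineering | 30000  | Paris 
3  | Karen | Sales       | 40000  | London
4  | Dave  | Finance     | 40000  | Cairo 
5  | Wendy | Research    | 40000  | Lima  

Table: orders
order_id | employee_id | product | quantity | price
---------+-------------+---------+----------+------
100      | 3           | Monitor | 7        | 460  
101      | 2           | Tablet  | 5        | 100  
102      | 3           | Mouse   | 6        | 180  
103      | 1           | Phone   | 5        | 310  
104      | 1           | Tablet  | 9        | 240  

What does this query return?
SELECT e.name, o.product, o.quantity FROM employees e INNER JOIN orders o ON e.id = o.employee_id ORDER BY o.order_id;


Joining employees.id = orders.employee_id:
  employee Karen (id=3) -> order Monitor
  employee Sam (id=2) -> order Tablet
  employee Karen (id=3) -> order Mouse
  employee Tina (id=1) -> order Phone
  employee Tina (id=1) -> order Tablet


5 rows:
Karen, Monitor, 7
Sam, Tablet, 5
Karen, Mouse, 6
Tina, Phone, 5
Tina, Tablet, 9


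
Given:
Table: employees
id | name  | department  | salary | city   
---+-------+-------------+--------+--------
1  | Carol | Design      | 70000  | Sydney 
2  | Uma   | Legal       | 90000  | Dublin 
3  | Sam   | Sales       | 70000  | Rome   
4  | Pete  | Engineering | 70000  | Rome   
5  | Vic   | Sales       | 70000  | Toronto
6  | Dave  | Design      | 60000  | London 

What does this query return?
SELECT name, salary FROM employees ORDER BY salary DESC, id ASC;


Sorting by salary DESC, then id ASC for ties

6 rows:
Uma, 90000
Carol, 70000
Sam, 70000
Pete, 70000
Vic, 70000
Dave, 60000


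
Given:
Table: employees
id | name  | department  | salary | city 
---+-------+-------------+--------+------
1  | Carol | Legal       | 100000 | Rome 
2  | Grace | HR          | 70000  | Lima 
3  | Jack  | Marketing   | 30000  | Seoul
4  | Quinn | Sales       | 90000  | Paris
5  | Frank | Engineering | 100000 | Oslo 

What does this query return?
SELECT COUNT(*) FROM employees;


COUNT(*) counts all rows

5


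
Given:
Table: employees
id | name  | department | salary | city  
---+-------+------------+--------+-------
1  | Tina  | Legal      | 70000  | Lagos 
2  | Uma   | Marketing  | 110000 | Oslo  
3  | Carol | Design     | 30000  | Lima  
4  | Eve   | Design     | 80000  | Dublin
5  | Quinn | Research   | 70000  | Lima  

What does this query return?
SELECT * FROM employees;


SELECT * returns all 5 rows with all columns

5 rows:
1, Tina, Legal, 70000, Lagos
2, Uma, Marketing, 110000, Oslo
3, Carol, Design, 30000, Lima
4, Eve, Design, 80000, Dublin
5, Quinn, Research, 70000, Lima


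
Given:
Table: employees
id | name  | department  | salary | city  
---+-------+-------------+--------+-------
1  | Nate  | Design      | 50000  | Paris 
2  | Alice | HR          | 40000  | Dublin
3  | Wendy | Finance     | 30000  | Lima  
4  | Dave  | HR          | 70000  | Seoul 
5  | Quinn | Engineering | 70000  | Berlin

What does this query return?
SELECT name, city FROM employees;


Projecting columns: name, city

5 rows:
Nate, Paris
Alice, Dublin
Wendy, Lima
Dave, Seoul
Quinn, Berlin


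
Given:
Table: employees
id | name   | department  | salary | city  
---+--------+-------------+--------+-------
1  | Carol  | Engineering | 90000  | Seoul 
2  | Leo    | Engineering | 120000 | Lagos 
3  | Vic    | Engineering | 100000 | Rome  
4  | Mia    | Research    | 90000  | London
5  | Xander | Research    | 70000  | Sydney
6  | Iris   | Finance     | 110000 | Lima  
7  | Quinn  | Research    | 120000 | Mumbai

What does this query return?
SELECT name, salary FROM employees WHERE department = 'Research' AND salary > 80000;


Filtering: department = 'Research' AND salary > 80000
Matching: 2 rows

2 rows:
Mia, 90000
Quinn, 120000


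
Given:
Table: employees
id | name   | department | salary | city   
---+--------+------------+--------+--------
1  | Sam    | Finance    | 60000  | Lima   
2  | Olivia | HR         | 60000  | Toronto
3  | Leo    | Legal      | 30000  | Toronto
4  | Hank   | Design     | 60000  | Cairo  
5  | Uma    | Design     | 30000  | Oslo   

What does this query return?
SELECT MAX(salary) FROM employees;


Salaries: 60000, 60000, 30000, 60000, 30000
MAX = 60000

60000


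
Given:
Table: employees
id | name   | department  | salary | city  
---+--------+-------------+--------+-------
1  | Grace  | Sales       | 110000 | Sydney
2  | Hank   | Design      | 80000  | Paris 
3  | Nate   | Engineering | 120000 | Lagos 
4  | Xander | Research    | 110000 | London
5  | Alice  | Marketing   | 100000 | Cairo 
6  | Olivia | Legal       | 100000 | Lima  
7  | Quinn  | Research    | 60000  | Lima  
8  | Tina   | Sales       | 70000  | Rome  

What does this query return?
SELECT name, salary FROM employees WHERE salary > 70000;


Filtering: salary > 70000
Matching: 6 rows

6 rows:
Grace, 110000
Hank, 80000
Nate, 120000
Xander, 110000
Alice, 100000
Olivia, 100000


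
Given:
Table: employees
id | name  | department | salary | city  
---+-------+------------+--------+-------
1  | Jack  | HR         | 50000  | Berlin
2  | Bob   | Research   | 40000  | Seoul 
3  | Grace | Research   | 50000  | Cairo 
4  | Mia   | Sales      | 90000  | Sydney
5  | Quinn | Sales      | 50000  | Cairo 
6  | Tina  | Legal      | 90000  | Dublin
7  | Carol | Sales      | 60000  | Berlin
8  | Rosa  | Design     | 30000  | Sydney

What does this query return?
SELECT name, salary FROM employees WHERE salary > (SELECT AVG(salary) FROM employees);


Subquery: AVG(salary) = 57500.0
Filtering: salary > 57500.0
  Mia (90000) -> MATCH
  Tina (90000) -> MATCH
  Carol (60000) -> MATCH


3 rows:
Mia, 90000
Tina, 90000
Carol, 60000


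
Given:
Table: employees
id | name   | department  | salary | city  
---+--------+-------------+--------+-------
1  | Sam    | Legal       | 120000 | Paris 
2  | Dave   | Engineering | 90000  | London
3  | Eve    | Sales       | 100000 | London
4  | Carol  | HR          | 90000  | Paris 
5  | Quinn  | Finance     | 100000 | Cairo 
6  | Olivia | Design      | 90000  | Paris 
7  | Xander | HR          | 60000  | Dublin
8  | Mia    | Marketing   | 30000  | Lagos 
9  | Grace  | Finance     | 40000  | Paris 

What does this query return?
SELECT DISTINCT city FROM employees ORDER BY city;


All 'city' values (row order): Paris, London, London, Paris, Cairo, Paris, Dublin, Lagos, Paris
Removing duplicates leaves 5 unique value(s).

5 values:
Cairo
Dublin
Lagos
London
Paris


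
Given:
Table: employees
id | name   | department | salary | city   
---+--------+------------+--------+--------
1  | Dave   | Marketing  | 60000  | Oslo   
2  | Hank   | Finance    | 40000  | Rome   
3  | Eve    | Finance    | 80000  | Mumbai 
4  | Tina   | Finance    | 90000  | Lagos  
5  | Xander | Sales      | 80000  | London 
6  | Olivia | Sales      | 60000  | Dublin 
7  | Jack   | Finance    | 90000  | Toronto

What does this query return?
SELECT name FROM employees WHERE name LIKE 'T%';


LIKE 'T%' matches names starting with 'T'
Matching: 1

1 rows:
Tina


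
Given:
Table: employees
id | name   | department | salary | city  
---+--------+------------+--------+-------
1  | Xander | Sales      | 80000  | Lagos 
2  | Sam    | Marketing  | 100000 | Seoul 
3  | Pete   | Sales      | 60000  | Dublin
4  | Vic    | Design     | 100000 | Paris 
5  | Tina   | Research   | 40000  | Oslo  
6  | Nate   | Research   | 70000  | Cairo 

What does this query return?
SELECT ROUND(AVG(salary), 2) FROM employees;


SUM(salary) = 450000
COUNT = 6
ROUND(AVG, 2) = ROUND(450000 / 6, 2) = 75000.0

75000.0


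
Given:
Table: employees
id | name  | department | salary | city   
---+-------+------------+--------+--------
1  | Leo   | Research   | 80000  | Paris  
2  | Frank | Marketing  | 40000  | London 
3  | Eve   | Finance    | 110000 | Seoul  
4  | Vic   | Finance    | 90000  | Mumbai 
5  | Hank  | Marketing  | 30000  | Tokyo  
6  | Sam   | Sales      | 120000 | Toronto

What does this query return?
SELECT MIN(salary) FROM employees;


Salaries: 80000, 40000, 110000, 90000, 30000, 120000
MIN = 30000

30000


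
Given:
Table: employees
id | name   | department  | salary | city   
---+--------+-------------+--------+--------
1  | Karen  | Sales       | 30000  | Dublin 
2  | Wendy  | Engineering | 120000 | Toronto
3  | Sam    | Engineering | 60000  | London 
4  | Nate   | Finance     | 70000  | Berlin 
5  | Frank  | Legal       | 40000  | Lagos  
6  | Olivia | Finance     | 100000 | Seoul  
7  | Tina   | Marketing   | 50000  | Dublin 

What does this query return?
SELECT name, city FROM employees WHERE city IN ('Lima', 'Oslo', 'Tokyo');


Filtering: city IN ('Lima', 'Oslo', 'Tokyo')
Matching: 0 rows

Empty result set (0 rows)
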